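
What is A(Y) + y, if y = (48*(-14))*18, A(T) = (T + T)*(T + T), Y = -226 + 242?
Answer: -11072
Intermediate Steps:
Y = 16
A(T) = 4*T**2 (A(T) = (2*T)*(2*T) = 4*T**2)
y = -12096 (y = -672*18 = -12096)
A(Y) + y = 4*16**2 - 12096 = 4*256 - 12096 = 1024 - 12096 = -11072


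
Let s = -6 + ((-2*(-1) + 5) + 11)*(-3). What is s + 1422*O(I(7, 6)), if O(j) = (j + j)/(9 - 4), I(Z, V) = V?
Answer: 16764/5 ≈ 3352.8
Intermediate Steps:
O(j) = 2*j/5 (O(j) = (2*j)/5 = (2*j)*(⅕) = 2*j/5)
s = -60 (s = -6 + ((2 + 5) + 11)*(-3) = -6 + (7 + 11)*(-3) = -6 + 18*(-3) = -6 - 54 = -60)
s + 1422*O(I(7, 6)) = -60 + 1422*((⅖)*6) = -60 + 1422*(12/5) = -60 + 17064/5 = 16764/5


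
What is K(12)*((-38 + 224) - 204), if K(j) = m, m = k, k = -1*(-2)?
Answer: -36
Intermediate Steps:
k = 2
m = 2
K(j) = 2
K(12)*((-38 + 224) - 204) = 2*((-38 + 224) - 204) = 2*(186 - 204) = 2*(-18) = -36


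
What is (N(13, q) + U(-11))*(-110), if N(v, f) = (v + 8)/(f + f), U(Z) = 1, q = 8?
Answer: -2035/8 ≈ -254.38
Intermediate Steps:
N(v, f) = (8 + v)/(2*f) (N(v, f) = (8 + v)/((2*f)) = (8 + v)*(1/(2*f)) = (8 + v)/(2*f))
(N(13, q) + U(-11))*(-110) = ((½)*(8 + 13)/8 + 1)*(-110) = ((½)*(⅛)*21 + 1)*(-110) = (21/16 + 1)*(-110) = (37/16)*(-110) = -2035/8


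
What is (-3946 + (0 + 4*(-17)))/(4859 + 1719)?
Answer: -2007/3289 ≈ -0.61022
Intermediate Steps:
(-3946 + (0 + 4*(-17)))/(4859 + 1719) = (-3946 + (0 - 68))/6578 = (-3946 - 68)*(1/6578) = -4014*1/6578 = -2007/3289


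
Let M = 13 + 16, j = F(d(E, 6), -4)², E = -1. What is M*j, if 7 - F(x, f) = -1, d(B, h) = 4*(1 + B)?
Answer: 1856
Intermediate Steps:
d(B, h) = 4 + 4*B
F(x, f) = 8 (F(x, f) = 7 - 1*(-1) = 7 + 1 = 8)
j = 64 (j = 8² = 64)
M = 29
M*j = 29*64 = 1856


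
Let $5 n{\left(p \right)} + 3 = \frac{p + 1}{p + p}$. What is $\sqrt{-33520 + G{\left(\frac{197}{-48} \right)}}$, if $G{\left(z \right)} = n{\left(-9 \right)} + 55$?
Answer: $\frac{2 i \sqrt{1882435}}{15} \approx 182.94 i$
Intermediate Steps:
$n{\left(p \right)} = - \frac{3}{5} + \frac{1 + p}{10 p}$ ($n{\left(p \right)} = - \frac{3}{5} + \frac{\left(p + 1\right) \frac{1}{p + p}}{5} = - \frac{3}{5} + \frac{\left(1 + p\right) \frac{1}{2 p}}{5} = - \frac{3}{5} + \frac{\frac{1}{2} \frac{1}{p} \left(1 + p\right)}{5} = - \frac{3}{5} + \frac{1 + p}{10 p}$)
$G{\left(z \right)} = \frac{2452}{45}$ ($G{\left(z \right)} = \frac{1 - -45}{10 \left(-9\right)} + 55 = \frac{1}{10} \left(- \frac{1}{9}\right) \left(1 + 45\right) + 55 = \frac{1}{10} \left(- \frac{1}{9}\right) 46 + 55 = - \frac{23}{45} + 55 = \frac{2452}{45}$)
$\sqrt{-33520 + G{\left(\frac{197}{-48} \right)}} = \sqrt{-33520 + \frac{2452}{45}} = \sqrt{- \frac{1505948}{45}} = \frac{2 i \sqrt{1882435}}{15}$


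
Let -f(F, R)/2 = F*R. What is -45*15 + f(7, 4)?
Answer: -731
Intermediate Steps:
f(F, R) = -2*F*R
-45*15 + f(7, 4) = -45*15 - 2*7*4 = -675 - 56 = -731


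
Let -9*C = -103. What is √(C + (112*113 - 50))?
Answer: √113557/3 ≈ 112.33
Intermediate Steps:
C = 103/9 (C = -⅑*(-103) = 103/9 ≈ 11.444)
√(C + (112*113 - 50)) = √(103/9 + (112*113 - 50)) = √(103/9 + (12656 - 50)) = √(103/9 + 12606) = √(113557/9) = √113557/3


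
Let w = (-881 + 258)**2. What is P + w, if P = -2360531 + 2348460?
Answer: 376058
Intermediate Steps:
w = 388129 (w = (-623)**2 = 388129)
P = -12071
P + w = -12071 + 388129 = 376058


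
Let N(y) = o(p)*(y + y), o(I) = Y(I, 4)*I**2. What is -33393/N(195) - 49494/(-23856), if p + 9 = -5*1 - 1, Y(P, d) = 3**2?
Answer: 1063646197/523341000 ≈ 2.0324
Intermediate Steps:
Y(P, d) = 9
p = -15 (p = -9 + (-5*1 - 1) = -9 + (-5 - 1) = -9 - 6 = -15)
o(I) = 9*I**2
N(y) = 4050*y (N(y) = (9*(-15)**2)*(y + y) = (9*225)*(2*y) = 2025*(2*y) = 4050*y)
-33393/N(195) - 49494/(-23856) = -33393/(4050*195) - 49494/(-23856) = -33393/789750 - 49494*(-1/23856) = -33393*1/789750 + 8249/3976 = -11131/263250 + 8249/3976 = 1063646197/523341000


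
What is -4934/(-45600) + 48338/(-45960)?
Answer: -2746453/2910800 ≈ -0.94354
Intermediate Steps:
-4934/(-45600) + 48338/(-45960) = -4934*(-1/45600) + 48338*(-1/45960) = 2467/22800 - 24169/22980 = -2746453/2910800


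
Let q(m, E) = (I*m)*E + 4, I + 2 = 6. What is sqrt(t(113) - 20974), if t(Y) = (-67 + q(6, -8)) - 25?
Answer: I*sqrt(21254) ≈ 145.79*I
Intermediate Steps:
I = 4 (I = -2 + 6 = 4)
q(m, E) = 4 + 4*E*m (q(m, E) = (4*m)*E + 4 = 4*E*m + 4 = 4 + 4*E*m)
t(Y) = -280 (t(Y) = (-67 + (4 + 4*(-8)*6)) - 25 = (-67 + (4 - 192)) - 25 = (-67 - 188) - 25 = -255 - 25 = -280)
sqrt(t(113) - 20974) = sqrt(-280 - 20974) = sqrt(-21254) = I*sqrt(21254)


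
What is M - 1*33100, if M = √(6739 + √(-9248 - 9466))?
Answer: -33100 + √(6739 + I*√18714) ≈ -33018.0 + 0.83317*I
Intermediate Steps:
M = √(6739 + I*√18714) (M = √(6739 + √(-18714)) = √(6739 + I*√18714) ≈ 82.096 + 0.8332*I)
M - 1*33100 = √(6739 + I*√18714) - 1*33100 = √(6739 + I*√18714) - 33100 = -33100 + √(6739 + I*√18714)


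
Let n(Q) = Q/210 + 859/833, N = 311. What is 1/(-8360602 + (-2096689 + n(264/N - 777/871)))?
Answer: -2256438730/23596234096876859 ≈ -9.5627e-8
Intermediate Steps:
n(Q) = 859/833 + Q/210 (n(Q) = Q*(1/210) + 859*(1/833) = Q/210 + 859/833 = 859/833 + Q/210)
1/(-8360602 + (-2096689 + n(264/N - 777/871))) = 1/(-8360602 + (-2096689 + (859/833 + (264/311 - 777/871)/210))) = 1/(-8360602 + (-2096689 + (859/833 + (1/210)*(-11703/270881)))) = 1/(-8360602 + (-2096689 + (859/833 - 3901/18961670))) = 1/(-8360602 + (-2096689 + 2326403571/2256438730)) = 1/(-8360602 - 4731047937961399/2256438730) = 1/(-23596234096876859/2256438730) = -2256438730/23596234096876859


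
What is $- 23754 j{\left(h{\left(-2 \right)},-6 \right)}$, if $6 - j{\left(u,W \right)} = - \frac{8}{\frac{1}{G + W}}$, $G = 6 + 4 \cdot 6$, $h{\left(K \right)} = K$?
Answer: $-4703292$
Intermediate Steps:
$G = 30$ ($G = 6 + 24 = 30$)
$j{\left(u,W \right)} = 246 + 8 W$ ($j{\left(u,W \right)} = 6 - - \frac{8}{\frac{1}{30 + W}} = 6 - - 8 \left(30 + W\right) = 6 - \left(-240 - 8 W\right) = 6 + \left(240 + 8 W\right) = 246 + 8 W$)
$- 23754 j{\left(h{\left(-2 \right)},-6 \right)} = - 23754 \left(246 + 8 \left(-6\right)\right) = - 23754 \left(246 - 48\right) = \left(-23754\right) 198 = -4703292$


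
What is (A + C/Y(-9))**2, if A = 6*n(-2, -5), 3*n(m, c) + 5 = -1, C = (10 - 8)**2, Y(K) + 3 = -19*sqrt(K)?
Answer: 4720320/32761 - 495368*I/294849 ≈ 144.08 - 1.6801*I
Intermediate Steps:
Y(K) = -3 - 19*sqrt(K)
C = 4 (C = 2**2 = 4)
n(m, c) = -2 (n(m, c) = -5/3 + (1/3)*(-1) = -5/3 - 1/3 = -2)
A = -12 (A = 6*(-2) = -12)
(A + C/Y(-9))**2 = (-12 + 4/(-3 - 57*I))**2 = (-12 + 4*((-3 + 57*I)/3258))**2 = (-12 + 2*(-3 + 57*I)/1629)**2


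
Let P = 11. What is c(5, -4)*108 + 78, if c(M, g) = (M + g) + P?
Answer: 1374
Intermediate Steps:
c(M, g) = 11 + M + g (c(M, g) = (M + g) + 11 = 11 + M + g)
c(5, -4)*108 + 78 = (11 + 5 - 4)*108 + 78 = 12*108 + 78 = 1296 + 78 = 1374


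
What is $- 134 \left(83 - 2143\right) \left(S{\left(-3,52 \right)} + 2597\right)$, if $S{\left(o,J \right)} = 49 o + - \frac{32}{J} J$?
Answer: $667464720$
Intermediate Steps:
$S{\left(o,J \right)} = -32 + 49 o$ ($S{\left(o,J \right)} = 49 o - 32 = -32 + 49 o$)
$- 134 \left(83 - 2143\right) \left(S{\left(-3,52 \right)} + 2597\right) = - 134 \left(83 - 2143\right) \left(\left(-32 + 49 \left(-3\right)\right) + 2597\right) = - 134 \left(- 2060 \left(\left(-32 - 147\right) + 2597\right)\right) = - 134 \left(- 2060 \left(-179 + 2597\right)\right) = - 134 \left(\left(-2060\right) 2418\right) = \left(-134\right) \left(-4981080\right) = 667464720$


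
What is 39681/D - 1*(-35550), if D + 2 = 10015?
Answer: 356001831/10013 ≈ 35554.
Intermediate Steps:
D = 10013 (D = -2 + 10015 = 10013)
39681/D - 1*(-35550) = 39681/10013 - 1*(-35550) = 39681*(1/10013) + 35550 = 39681/10013 + 35550 = 356001831/10013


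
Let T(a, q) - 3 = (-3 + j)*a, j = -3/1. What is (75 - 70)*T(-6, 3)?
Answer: 195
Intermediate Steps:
j = -3 (j = -3*1 = -3)
T(a, q) = 3 - 6*a (T(a, q) = 3 + (-3 - 3)*a = 3 - 6*a)
(75 - 70)*T(-6, 3) = (75 - 70)*(3 - 6*(-6)) = 5*(3 + 36) = 5*39 = 195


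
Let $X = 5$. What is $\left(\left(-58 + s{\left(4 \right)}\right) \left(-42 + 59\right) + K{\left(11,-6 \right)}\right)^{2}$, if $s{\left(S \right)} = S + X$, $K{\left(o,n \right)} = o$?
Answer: $675684$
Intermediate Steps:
$s{\left(S \right)} = 5 + S$ ($s{\left(S \right)} = S + 5 = 5 + S$)
$\left(\left(-58 + s{\left(4 \right)}\right) \left(-42 + 59\right) + K{\left(11,-6 \right)}\right)^{2} = \left(\left(-58 + \left(5 + 4\right)\right) \left(-42 + 59\right) + 11\right)^{2} = \left(\left(-58 + 9\right) 17 + 11\right)^{2} = \left(\left(-49\right) 17 + 11\right)^{2} = \left(-833 + 11\right)^{2} = \left(-822\right)^{2} = 675684$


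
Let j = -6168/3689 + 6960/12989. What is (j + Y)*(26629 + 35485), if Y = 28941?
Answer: 2778488856825006/1545691 ≈ 1.7976e+9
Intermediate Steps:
j = -1756152/1545691 (j = -6168*1/3689 + 6960*(1/12989) = -6168/3689 + 6960/12989 = -1756152/1545691 ≈ -1.1362)
(j + Y)*(26629 + 35485) = (-1756152/1545691 + 28941)*(26629 + 35485) = (44732087079/1545691)*62114 = 2778488856825006/1545691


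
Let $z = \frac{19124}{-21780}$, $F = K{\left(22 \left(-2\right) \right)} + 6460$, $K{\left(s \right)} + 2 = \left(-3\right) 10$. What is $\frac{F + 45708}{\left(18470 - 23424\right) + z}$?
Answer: $- \frac{283880520}{26979311} \approx -10.522$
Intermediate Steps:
$K{\left(s \right)} = -32$ ($K{\left(s \right)} = -2 - 30 = -32$)
$F = 6428$ ($F = -32 + 6460 = 6428$)
$z = - \frac{4781}{5445}$ ($z = 19124 \left(- \frac{1}{21780}\right) = - \frac{4781}{5445} \approx -0.87805$)
$\frac{F + 45708}{\left(18470 - 23424\right) + z} = \frac{6428 + 45708}{\left(18470 - 23424\right) - \frac{4781}{5445}} = \frac{52136}{\left(18470 - 23424\right) - \frac{4781}{5445}} = \frac{52136}{-4954 - \frac{4781}{5445}} = \frac{52136}{- \frac{26979311}{5445}} = 52136 \left(- \frac{5445}{26979311}\right) = - \frac{283880520}{26979311}$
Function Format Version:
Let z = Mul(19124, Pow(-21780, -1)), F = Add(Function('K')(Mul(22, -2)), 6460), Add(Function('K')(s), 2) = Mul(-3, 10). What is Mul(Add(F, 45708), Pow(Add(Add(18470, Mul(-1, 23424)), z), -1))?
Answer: Rational(-283880520, 26979311) ≈ -10.522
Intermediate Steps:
Function('K')(s) = -32 (Function('K')(s) = Add(-2, Mul(-3, 10)) = Add(-2, -30) = -32)
F = 6428 (F = Add(-32, 6460) = 6428)
z = Rational(-4781, 5445) (z = Mul(19124, Rational(-1, 21780)) = Rational(-4781, 5445) ≈ -0.87805)
Mul(Add(F, 45708), Pow(Add(Add(18470, Mul(-1, 23424)), z), -1)) = Mul(Add(6428, 45708), Pow(Add(Add(18470, Mul(-1, 23424)), Rational(-4781, 5445)), -1)) = Mul(52136, Pow(Add(Add(18470, -23424), Rational(-4781, 5445)), -1)) = Mul(52136, Pow(Add(-4954, Rational(-4781, 5445)), -1)) = Mul(52136, Pow(Rational(-26979311, 5445), -1)) = Mul(52136, Rational(-5445, 26979311)) = Rational(-283880520, 26979311)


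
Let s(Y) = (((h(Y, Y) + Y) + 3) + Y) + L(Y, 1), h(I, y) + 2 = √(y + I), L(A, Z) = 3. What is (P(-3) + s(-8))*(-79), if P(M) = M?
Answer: 1185 - 316*I ≈ 1185.0 - 316.0*I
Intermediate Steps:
h(I, y) = -2 + √(I + y) (h(I, y) = -2 + √(y + I) = -2 + √(I + y))
s(Y) = 4 + 2*Y + √2*√Y (s(Y) = ((((-2 + √(Y + Y)) + Y) + 3) + Y) + 3 = ((((-2 + √(2*Y)) + Y) + 3) + Y) + 3 = ((((-2 + √2*√Y) + Y) + 3) + Y) + 3 = (((-2 + Y + √2*√Y) + 3) + Y) + 3 = ((1 + Y + √2*√Y) + Y) + 3 = (1 + 2*Y + √2*√Y) + 3 = 4 + 2*Y + √2*√Y)
(P(-3) + s(-8))*(-79) = (-3 + (4 + 2*(-8) + √2*√(-8)))*(-79) = (-3 + (4 - 16 + √2*(2*I*√2)))*(-79) = (-3 + (4 - 16 + 4*I))*(-79) = (-3 + (-12 + 4*I))*(-79) = (-15 + 4*I)*(-79) = 1185 - 316*I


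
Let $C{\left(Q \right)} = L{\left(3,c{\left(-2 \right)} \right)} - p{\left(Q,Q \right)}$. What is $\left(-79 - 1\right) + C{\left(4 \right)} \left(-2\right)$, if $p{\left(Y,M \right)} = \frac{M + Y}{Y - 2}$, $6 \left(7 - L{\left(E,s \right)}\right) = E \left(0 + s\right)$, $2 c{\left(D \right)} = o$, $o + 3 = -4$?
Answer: $- \frac{179}{2} \approx -89.5$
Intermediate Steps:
$o = -7$ ($o = -3 - 4 = -7$)
$c{\left(D \right)} = - \frac{7}{2}$ ($c{\left(D \right)} = \frac{1}{2} \left(-7\right) = - \frac{7}{2}$)
$L{\left(E,s \right)} = 7 - \frac{E s}{6}$ ($L{\left(E,s \right)} = 7 - \frac{E \left(0 + s\right)}{6} = 7 - \frac{E s}{6}$)
$p{\left(Y,M \right)} = \frac{M + Y}{-2 + Y}$
$C{\left(Q \right)} = \frac{35}{4} - \frac{2 Q}{-2 + Q}$ ($C{\left(Q \right)} = \left(7 - \frac{1}{2} \left(- \frac{7}{2}\right)\right) - \frac{Q + Q}{-2 + Q} = \left(7 + \frac{7}{4}\right) - \frac{2 Q}{-2 + Q} = \frac{35}{4} - \frac{2 Q}{-2 + Q}$)
$\left(-79 - 1\right) + C{\left(4 \right)} \left(-2\right) = \left(-79 - 1\right) + \frac{-70 + 27 \cdot 4}{4 \left(-2 + 4\right)} \left(-2\right) = \left(-79 - 1\right) + \frac{-70 + 108}{4 \cdot 2} \left(-2\right) = -80 + \frac{1}{4} \cdot \frac{1}{2} \cdot 38 \left(-2\right) = -80 + \frac{19}{4} \left(-2\right) = -80 - \frac{19}{2} = - \frac{179}{2}$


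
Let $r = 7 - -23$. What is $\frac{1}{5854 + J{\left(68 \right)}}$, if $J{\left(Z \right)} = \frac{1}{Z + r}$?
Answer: $\frac{98}{573693} \approx 0.00017082$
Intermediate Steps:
$r = 30$ ($r = 7 + 23 = 30$)
$J{\left(Z \right)} = \frac{1}{30 + Z}$ ($J{\left(Z \right)} = \frac{1}{Z + 30} = \frac{1}{30 + Z}$)
$\frac{1}{5854 + J{\left(68 \right)}} = \frac{1}{5854 + \frac{1}{30 + 68}} = \frac{1}{5854 + \frac{1}{98}} = \frac{1}{\frac{573693}{98}} = \frac{98}{573693}$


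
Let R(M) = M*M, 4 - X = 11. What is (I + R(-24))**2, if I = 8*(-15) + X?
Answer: 201601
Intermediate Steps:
X = -7 (X = 4 - 1*11 = 4 - 11 = -7)
I = -127 (I = 8*(-15) - 7 = -120 - 7 = -127)
R(M) = M**2
(I + R(-24))**2 = (-127 + (-24)**2)**2 = (-127 + 576)**2 = 449**2 = 201601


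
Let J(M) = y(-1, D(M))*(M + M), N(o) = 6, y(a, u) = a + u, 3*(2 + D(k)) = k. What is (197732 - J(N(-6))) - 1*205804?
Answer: -8060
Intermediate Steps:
D(k) = -2 + k/3
J(M) = 2*M*(-3 + M/3) (J(M) = (-1 + (-2 + M/3))*(M + M) = (-3 + M/3)*(2*M) = 2*M*(-3 + M/3))
(197732 - J(N(-6))) - 1*205804 = (197732 - 2*6*(-9 + 6)/3) - 1*205804 = (197732 - 2*6*(-3)/3) - 205804 = (197732 - 1*(-12)) - 205804 = (197732 + 12) - 205804 = 197744 - 205804 = -8060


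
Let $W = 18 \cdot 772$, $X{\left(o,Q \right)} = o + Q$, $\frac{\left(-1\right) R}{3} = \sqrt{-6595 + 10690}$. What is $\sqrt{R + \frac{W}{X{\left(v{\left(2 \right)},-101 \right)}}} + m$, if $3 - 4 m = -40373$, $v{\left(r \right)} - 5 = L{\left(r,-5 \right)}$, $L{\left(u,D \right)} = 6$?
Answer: $10094 + \frac{\sqrt{-3860 - 225 \sqrt{455}}}{5} \approx 10094.0 + 18.611 i$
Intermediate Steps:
$v{\left(r \right)} = 11$ ($v{\left(r \right)} = 5 + 6 = 11$)
$m = 10094$ ($m = \frac{3}{4} - - \frac{40373}{4} = \frac{3}{4} + \frac{40373}{4} = 10094$)
$R = - 9 \sqrt{455}$ ($R = - 3 \sqrt{-6595 + 10690} = - 3 \sqrt{4095} = - 3 \cdot 3 \sqrt{455} = - 9 \sqrt{455} \approx -191.98$)
$X{\left(o,Q \right)} = Q + o$
$W = 13896$
$\sqrt{R + \frac{W}{X{\left(v{\left(2 \right)},-101 \right)}}} + m = \sqrt{- 9 \sqrt{455} + \frac{13896}{-101 + 11}} + 10094 = \sqrt{- 9 \sqrt{455} + \frac{13896}{-90}} + 10094 = \sqrt{- 9 \sqrt{455} + 13896 \left(- \frac{1}{90}\right)} + 10094 = \sqrt{- 9 \sqrt{455} - \frac{772}{5}} + 10094 = \sqrt{- \frac{772}{5} - 9 \sqrt{455}} + 10094 = 10094 + \sqrt{- \frac{772}{5} - 9 \sqrt{455}}$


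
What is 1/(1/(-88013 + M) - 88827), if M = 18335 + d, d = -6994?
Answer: -76672/6810543745 ≈ -1.1258e-5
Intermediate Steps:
M = 11341 (M = 18335 - 6994 = 11341)
1/(1/(-88013 + M) - 88827) = 1/(1/(-88013 + 11341) - 88827) = 1/(1/(-76672) - 88827) = 1/(-1/76672 - 88827) = 1/(-6810543745/76672) = -76672/6810543745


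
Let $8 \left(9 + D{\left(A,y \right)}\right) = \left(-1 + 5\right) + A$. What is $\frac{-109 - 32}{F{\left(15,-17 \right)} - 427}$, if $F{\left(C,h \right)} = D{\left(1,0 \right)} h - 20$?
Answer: $\frac{1128}{2437} \approx 0.46286$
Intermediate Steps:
$D{\left(A,y \right)} = - \frac{17}{2} + \frac{A}{8}$ ($D{\left(A,y \right)} = -9 + \frac{\left(-1 + 5\right) + A}{8} = -9 + \frac{4 + A}{8} = -9 + \left(\frac{1}{2} + \frac{A}{8}\right) = - \frac{17}{2} + \frac{A}{8}$)
$F{\left(C,h \right)} = -20 - \frac{67 h}{8}$ ($F{\left(C,h \right)} = \left(- \frac{17}{2} + \frac{1}{8} \cdot 1\right) h - 20 = \left(- \frac{17}{2} + \frac{1}{8}\right) h - 20 = - \frac{67 h}{8} - 20 = -20 - \frac{67 h}{8}$)
$\frac{-109 - 32}{F{\left(15,-17 \right)} - 427} = \frac{-109 - 32}{\left(-20 - - \frac{1139}{8}\right) - 427} = - \frac{141}{\left(-20 + \frac{1139}{8}\right) - 427} = - \frac{141}{\frac{979}{8} - 427} = - \frac{141}{- \frac{2437}{8}} = \left(-141\right) \left(- \frac{8}{2437}\right) = \frac{1128}{2437}$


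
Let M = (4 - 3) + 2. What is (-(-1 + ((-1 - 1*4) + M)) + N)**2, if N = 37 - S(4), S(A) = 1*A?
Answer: 1296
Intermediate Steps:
S(A) = A
N = 33 (N = 37 - 1*4 = 37 - 4 = 33)
M = 3 (M = 1 + 2 = 3)
(-(-1 + ((-1 - 1*4) + M)) + N)**2 = (-(-1 + ((-1 - 1*4) + 3)) + 33)**2 = (-(-1 + ((-1 - 4) + 3)) + 33)**2 = (-(-1 + (-5 + 3)) + 33)**2 = (-(-1 - 2) + 33)**2 = (-1*(-3) + 33)**2 = (3 + 33)**2 = 36**2 = 1296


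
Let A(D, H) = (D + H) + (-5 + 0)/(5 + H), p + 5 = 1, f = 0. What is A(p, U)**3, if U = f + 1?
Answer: -12167/216 ≈ -56.329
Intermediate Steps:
U = 1 (U = 0 + 1 = 1)
p = -4 (p = -5 + 1 = -4)
A(D, H) = D + H - 5/(5 + H) (A(D, H) = (D + H) - 5/(5 + H) = D + H - 5/(5 + H))
A(p, U)**3 = ((-5 + 1**2 + 5*(-4) + 5*1 - 4*1)/(5 + 1))**3 = ((-5 + 1 - 20 + 5 - 4)/6)**3 = ((1/6)*(-23))**3 = (-23/6)**3 = -12167/216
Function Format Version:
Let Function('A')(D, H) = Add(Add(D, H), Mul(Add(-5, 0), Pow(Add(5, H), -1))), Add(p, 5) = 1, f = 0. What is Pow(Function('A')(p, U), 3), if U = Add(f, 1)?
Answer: Rational(-12167, 216) ≈ -56.329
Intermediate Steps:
U = 1 (U = Add(0, 1) = 1)
p = -4 (p = Add(-5, 1) = -4)
Function('A')(D, H) = Add(D, H, Mul(-5, Pow(Add(5, H), -1))) (Function('A')(D, H) = Add(Add(D, H), Mul(-5, Pow(Add(5, H), -1))) = Add(D, H, Mul(-5, Pow(Add(5, H), -1))))
Pow(Function('A')(p, U), 3) = Pow(Mul(Pow(Add(5, 1), -1), Add(-5, Pow(1, 2), Mul(5, -4), Mul(5, 1), Mul(-4, 1))), 3) = Pow(Mul(Pow(6, -1), Add(-5, 1, -20, 5, -4)), 3) = Pow(Mul(Rational(1, 6), -23), 3) = Pow(Rational(-23, 6), 3) = Rational(-12167, 216)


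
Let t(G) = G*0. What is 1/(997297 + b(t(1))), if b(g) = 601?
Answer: 1/997898 ≈ 1.0021e-6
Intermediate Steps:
t(G) = 0
1/(997297 + b(t(1))) = 1/(997297 + 601) = 1/997898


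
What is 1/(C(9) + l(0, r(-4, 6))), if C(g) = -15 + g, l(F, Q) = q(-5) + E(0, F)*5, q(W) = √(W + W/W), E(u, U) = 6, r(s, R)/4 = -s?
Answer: 6/145 - I/290 ≈ 0.041379 - 0.0034483*I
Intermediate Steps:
r(s, R) = -4*s (r(s, R) = 4*(-s) = -4*s)
q(W) = √(1 + W) (q(W) = √(W + 1) = √(1 + W))
l(F, Q) = 30 + 2*I (l(F, Q) = √(1 - 5) + 6*5 = √(-4) + 30 = 2*I + 30 = 30 + 2*I)
1/(C(9) + l(0, r(-4, 6))) = 1/((-15 + 9) + (30 + 2*I)) = 1/(-6 + (30 + 2*I)) = 1/(24 + 2*I) = (24 - 2*I)/580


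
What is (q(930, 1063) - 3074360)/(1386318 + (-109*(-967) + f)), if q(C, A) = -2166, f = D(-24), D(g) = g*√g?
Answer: -4589318441246/2225231555665 - 147673248*I*√6/2225231555665 ≈ -2.0624 - 0.00016256*I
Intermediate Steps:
D(g) = g^(3/2)
f = -48*I*√6 (f = (-24)^(3/2) = -48*I*√6 ≈ -117.58*I)
(q(930, 1063) - 3074360)/(1386318 + (-109*(-967) + f)) = (-2166 - 3074360)/(1386318 + (-109*(-967) - 48*I*√6)) = -3076526/(1386318 + (105403 - 48*I*√6)) = -3076526/(1491721 - 48*I*√6)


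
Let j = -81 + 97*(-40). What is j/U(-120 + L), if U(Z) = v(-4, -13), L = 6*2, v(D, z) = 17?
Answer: -233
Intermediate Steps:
L = 12
U(Z) = 17
j = -3961 (j = -81 - 3880 = -3961)
j/U(-120 + L) = -3961/17 = -3961*1/17 = -233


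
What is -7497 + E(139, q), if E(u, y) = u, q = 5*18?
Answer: -7358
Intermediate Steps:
q = 90
-7497 + E(139, q) = -7497 + 139 = -7358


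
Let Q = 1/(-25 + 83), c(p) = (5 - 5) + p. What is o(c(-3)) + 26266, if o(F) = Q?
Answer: 1523429/58 ≈ 26266.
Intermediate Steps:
c(p) = p (c(p) = 0 + p = p)
Q = 1/58 ≈ 0.017241
o(F) = 1/58
o(c(-3)) + 26266 = 1/58 + 26266 = 1523429/58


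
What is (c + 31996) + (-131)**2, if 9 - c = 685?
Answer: 48481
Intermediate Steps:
c = -676 (c = 9 - 1*685 = 9 - 685 = -676)
(c + 31996) + (-131)**2 = (-676 + 31996) + (-131)**2 = 31320 + 17161 = 48481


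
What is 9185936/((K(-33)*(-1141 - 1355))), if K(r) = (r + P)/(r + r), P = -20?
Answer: -6315331/1378 ≈ -4583.0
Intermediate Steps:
K(r) = (-20 + r)/(2*r) (K(r) = (r - 20)/(r + r) = (-20 + r)/((2*r)) = (-20 + r)*(1/(2*r)) = (-20 + r)/(2*r))
9185936/((K(-33)*(-1141 - 1355))) = 9185936/((((½)*(-20 - 33)/(-33))*(-1141 - 1355))) = 9185936/((((½)*(-1/33)*(-53))*(-2496))) = 9185936/(((53/66)*(-2496))) = 9185936/(-22048/11) = 9185936*(-11/22048) = -6315331/1378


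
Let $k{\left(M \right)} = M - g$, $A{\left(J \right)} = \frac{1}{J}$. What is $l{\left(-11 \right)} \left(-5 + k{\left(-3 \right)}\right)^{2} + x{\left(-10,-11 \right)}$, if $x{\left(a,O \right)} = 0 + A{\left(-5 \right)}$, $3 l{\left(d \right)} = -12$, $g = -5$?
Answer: $- \frac{181}{5} \approx -36.2$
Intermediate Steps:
$l{\left(d \right)} = -4$ ($l{\left(d \right)} = \frac{1}{3} \left(-12\right) = -4$)
$k{\left(M \right)} = 5 + M$ ($k{\left(M \right)} = M - -5 = M + 5 = 5 + M$)
$x{\left(a,O \right)} = - \frac{1}{5}$ ($x{\left(a,O \right)} = 0 + \frac{1}{-5} = 0 - \frac{1}{5} = - \frac{1}{5}$)
$l{\left(-11 \right)} \left(-5 + k{\left(-3 \right)}\right)^{2} + x{\left(-10,-11 \right)} = - 4 \left(-5 + \left(5 - 3\right)\right)^{2} - \frac{1}{5} = - 4 \left(-5 + 2\right)^{2} - \frac{1}{5} = - 4 \left(-3\right)^{2} - \frac{1}{5} = \left(-4\right) 9 - \frac{1}{5} = -36 - \frac{1}{5} = - \frac{181}{5}$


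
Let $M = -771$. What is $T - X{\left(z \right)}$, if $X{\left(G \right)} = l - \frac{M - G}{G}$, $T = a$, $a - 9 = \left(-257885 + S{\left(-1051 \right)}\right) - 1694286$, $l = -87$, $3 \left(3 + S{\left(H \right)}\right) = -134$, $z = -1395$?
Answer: $- \frac{907737248}{465} \approx -1.9521 \cdot 10^{6}$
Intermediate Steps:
$S{\left(H \right)} = - \frac{143}{3}$ ($S{\left(H \right)} = -3 + \frac{1}{3} \left(-134\right) = -3 - \frac{134}{3} = - \frac{143}{3}$)
$a = - \frac{5856629}{3}$ ($a = 9 - \frac{5856656}{3} = - \frac{5856629}{3} \approx -1.9522 \cdot 10^{6}$)
$T = - \frac{5856629}{3} \approx -1.9522 \cdot 10^{6}$
$X{\left(G \right)} = -87 - \frac{-771 - G}{G}$
$T - X{\left(z \right)} = - \frac{5856629}{3} - \left(-86 + \frac{771}{-1395}\right) = - \frac{5856629}{3} - \left(-86 + 771 \left(- \frac{1}{1395}\right)\right) = - \frac{5856629}{3} - \left(-86 - \frac{257}{465}\right) = - \frac{5856629}{3} - - \frac{40247}{465} = - \frac{5856629}{3} + \frac{40247}{465} = - \frac{907737248}{465}$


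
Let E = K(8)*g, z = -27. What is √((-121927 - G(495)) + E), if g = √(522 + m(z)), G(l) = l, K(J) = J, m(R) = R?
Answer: √(-122422 + 24*√55) ≈ 349.63*I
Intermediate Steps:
g = 3*√55 (g = √(522 - 27) = √495 = 3*√55 ≈ 22.249)
E = 24*√55 (E = 8*(3*√55) = 24*√55 ≈ 177.99)
√((-121927 - G(495)) + E) = √((-121927 - 1*495) + 24*√55) = √((-121927 - 495) + 24*√55) = √(-122422 + 24*√55)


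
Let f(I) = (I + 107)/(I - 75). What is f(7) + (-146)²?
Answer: 724687/34 ≈ 21314.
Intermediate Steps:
f(I) = (107 + I)/(-75 + I)
f(7) + (-146)² = (107 + 7)/(-75 + 7) + (-146)² = 114/(-68) + 21316 = -1/68*114 + 21316 = -57/34 + 21316 = 724687/34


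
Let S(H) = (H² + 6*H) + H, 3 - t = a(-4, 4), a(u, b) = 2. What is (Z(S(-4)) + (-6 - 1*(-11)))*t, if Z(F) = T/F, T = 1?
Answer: 59/12 ≈ 4.9167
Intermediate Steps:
t = 1 (t = 3 - 1*2 = 3 - 2 = 1)
S(H) = H² + 7*H
Z(F) = 1/F
(Z(S(-4)) + (-6 - 1*(-11)))*t = (1/(-4*(7 - 4)) + (-6 - 1*(-11)))*1 = (1/(-4*3) + (-6 + 11))*1 = (1/(-12) + 5)*1 = (-1/12 + 5)*1 = (59/12)*1 = 59/12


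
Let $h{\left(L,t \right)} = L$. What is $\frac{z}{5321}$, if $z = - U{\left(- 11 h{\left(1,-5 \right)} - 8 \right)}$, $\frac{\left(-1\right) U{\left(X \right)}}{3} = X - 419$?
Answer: $- \frac{1314}{5321} \approx -0.24695$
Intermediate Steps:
$U{\left(X \right)} = 1257 - 3 X$ ($U{\left(X \right)} = - 3 \left(X - 419\right) = - 3 \left(-419 + X\right) = 1257 - 3 X$)
$z = -1314$ ($z = - (1257 - 3 \left(\left(-11\right) 1 - 8\right)) = - (1257 - 3 \left(-11 - 8\right)) = - (1257 - -57) = - (1257 + 57) = \left(-1\right) 1314 = -1314$)
$\frac{z}{5321} = - \frac{1314}{5321}$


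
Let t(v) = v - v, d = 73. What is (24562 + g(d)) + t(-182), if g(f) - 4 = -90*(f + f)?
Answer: 11426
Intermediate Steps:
t(v) = 0
g(f) = 4 - 180*f (g(f) = 4 - 90*(f + f) = 4 - 180*f)
(24562 + g(d)) + t(-182) = (24562 + (4 - 180*73)) + 0 = (24562 + (4 - 13140)) + 0 = (24562 - 13136) + 0 = 11426 + 0 = 11426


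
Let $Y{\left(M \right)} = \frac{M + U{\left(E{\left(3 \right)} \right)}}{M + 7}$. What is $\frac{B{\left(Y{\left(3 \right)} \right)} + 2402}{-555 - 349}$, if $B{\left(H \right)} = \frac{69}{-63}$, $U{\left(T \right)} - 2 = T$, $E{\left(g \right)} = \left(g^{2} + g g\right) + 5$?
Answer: $- \frac{50419}{18984} \approx -2.6559$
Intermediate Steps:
$E{\left(g \right)} = 5 + 2 g^{2}$ ($E{\left(g \right)} = \left(g^{2} + g^{2}\right) + 5 = 2 g^{2} + 5 = 5 + 2 g^{2}$)
$U{\left(T \right)} = 2 + T$
$Y{\left(M \right)} = \frac{25 + M}{7 + M}$ ($Y{\left(M \right)} = \frac{M + \left(2 + \left(5 + 2 \cdot 3^{2}\right)\right)}{M + 7} = \frac{M + \left(2 + \left(5 + 2 \cdot 9\right)\right)}{7 + M} = \frac{M + \left(2 + \left(5 + 18\right)\right)}{7 + M} = \frac{M + \left(2 + 23\right)}{7 + M} = \frac{M + 25}{7 + M} = \frac{25 + M}{7 + M}$)
$B{\left(H \right)} = - \frac{23}{21}$ ($B{\left(H \right)} = 69 \left(- \frac{1}{63}\right) = - \frac{23}{21}$)
$\frac{B{\left(Y{\left(3 \right)} \right)} + 2402}{-555 - 349} = \frac{- \frac{23}{21} + 2402}{-555 - 349} = \frac{50419}{21 \left(-904\right)} = \frac{50419}{21} \left(- \frac{1}{904}\right) = - \frac{50419}{18984}$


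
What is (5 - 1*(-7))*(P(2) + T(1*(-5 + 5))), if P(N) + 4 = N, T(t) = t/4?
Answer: -24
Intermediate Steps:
T(t) = t/4 (T(t) = t*(¼) = t/4)
P(N) = -4 + N
(5 - 1*(-7))*(P(2) + T(1*(-5 + 5))) = (5 - 1*(-7))*((-4 + 2) + (1*(-5 + 5))/4) = (5 + 7)*(-2 + (1*0)/4) = 12*(-2 + (¼)*0) = 12*(-2 + 0) = 12*(-2) = -24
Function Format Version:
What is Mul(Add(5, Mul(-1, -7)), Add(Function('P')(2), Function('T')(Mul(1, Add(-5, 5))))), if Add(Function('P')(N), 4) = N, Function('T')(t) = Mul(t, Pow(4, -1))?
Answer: -24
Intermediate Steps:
Function('T')(t) = Mul(Rational(1, 4), t) (Function('T')(t) = Mul(t, Rational(1, 4)) = Mul(Rational(1, 4), t))
Function('P')(N) = Add(-4, N)
Mul(Add(5, Mul(-1, -7)), Add(Function('P')(2), Function('T')(Mul(1, Add(-5, 5))))) = Mul(Add(5, Mul(-1, -7)), Add(Add(-4, 2), Mul(Rational(1, 4), Mul(1, Add(-5, 5))))) = Mul(Add(5, 7), Add(-2, Mul(Rational(1, 4), Mul(1, 0)))) = Mul(12, Add(-2, Mul(Rational(1, 4), 0))) = Mul(12, Add(-2, 0)) = Mul(12, -2) = -24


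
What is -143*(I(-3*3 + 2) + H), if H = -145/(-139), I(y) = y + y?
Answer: 257543/139 ≈ 1852.8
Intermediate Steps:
I(y) = 2*y
H = 145/139 (H = -145*(-1/139) = 145/139 ≈ 1.0432)
-143*(I(-3*3 + 2) + H) = -143*(2*(-3*3 + 2) + 145/139) = -143*(2*(-9 + 2) + 145/139) = -143*(2*(-7) + 145/139) = -143*(-14 + 145/139) = -143*(-1801/139) = 257543/139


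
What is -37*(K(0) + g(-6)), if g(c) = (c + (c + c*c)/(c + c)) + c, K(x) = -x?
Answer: 1073/2 ≈ 536.50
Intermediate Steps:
g(c) = 2*c + (c + c²)/(2*c) (g(c) = (c + (c + c²)/((2*c))) + c = (c + (c + c²)*(1/(2*c))) + c = (c + (c + c²)/(2*c)) + c = 2*c + (c + c²)/(2*c))
-37*(K(0) + g(-6)) = -37*(-1*0 + (½ + (5/2)*(-6))) = -37*(0 + (½ - 15)) = -37*(0 - 29/2) = -37*(-29/2) = 1073/2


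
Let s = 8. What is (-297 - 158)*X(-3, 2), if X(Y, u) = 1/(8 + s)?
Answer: -455/16 ≈ -28.438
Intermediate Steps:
X(Y, u) = 1/16 (X(Y, u) = 1/(8 + 8) = 1/16)
(-297 - 158)*X(-3, 2) = (-297 - 158)*(1/16) = -455*1/16 = -455/16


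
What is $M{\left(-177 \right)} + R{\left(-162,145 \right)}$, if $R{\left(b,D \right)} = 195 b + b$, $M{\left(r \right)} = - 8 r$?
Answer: $-30336$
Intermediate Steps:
$R{\left(b,D \right)} = 196 b$
$M{\left(-177 \right)} + R{\left(-162,145 \right)} = \left(-8\right) \left(-177\right) + 196 \left(-162\right) = 1416 - 31752 = -30336$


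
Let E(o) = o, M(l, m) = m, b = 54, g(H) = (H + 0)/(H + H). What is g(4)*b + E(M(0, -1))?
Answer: 26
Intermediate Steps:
g(H) = 1/2 (g(H) = H/((2*H)) = H*(1/(2*H)) = 1/2)
g(4)*b + E(M(0, -1)) = (1/2)*54 - 1 = 27 - 1 = 26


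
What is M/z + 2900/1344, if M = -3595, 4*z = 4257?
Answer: -581785/476784 ≈ -1.2202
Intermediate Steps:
z = 4257/4 (z = (¼)*4257 = 4257/4 ≈ 1064.3)
M/z + 2900/1344 = -3595/4257/4 + 2900/1344 = -3595*4/4257 + 2900*(1/1344) = -14380/4257 + 725/336 = -581785/476784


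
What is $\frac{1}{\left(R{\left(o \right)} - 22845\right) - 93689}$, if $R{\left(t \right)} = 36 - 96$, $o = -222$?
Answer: $- \frac{1}{116594} \approx -8.5768 \cdot 10^{-6}$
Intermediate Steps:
$R{\left(t \right)} = -60$
$\frac{1}{\left(R{\left(o \right)} - 22845\right) - 93689} = \frac{1}{\left(-60 - 22845\right) - 93689} = \frac{1}{-22905 - 93689} = \frac{1}{-116594} = - \frac{1}{116594}$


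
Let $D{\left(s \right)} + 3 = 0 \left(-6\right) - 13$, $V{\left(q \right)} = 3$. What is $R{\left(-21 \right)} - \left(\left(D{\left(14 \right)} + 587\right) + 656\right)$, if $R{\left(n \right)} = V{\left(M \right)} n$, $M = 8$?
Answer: $-1290$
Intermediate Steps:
$R{\left(n \right)} = 3 n$
$D{\left(s \right)} = -16$ ($D{\left(s \right)} = -3 + \left(0 \left(-6\right) - 13\right) = -3 + \left(0 - 13\right) = -3 - 13 = -16$)
$R{\left(-21 \right)} - \left(\left(D{\left(14 \right)} + 587\right) + 656\right) = 3 \left(-21\right) - \left(\left(-16 + 587\right) + 656\right) = -63 - \left(571 + 656\right) = -63 - 1227 = -1290$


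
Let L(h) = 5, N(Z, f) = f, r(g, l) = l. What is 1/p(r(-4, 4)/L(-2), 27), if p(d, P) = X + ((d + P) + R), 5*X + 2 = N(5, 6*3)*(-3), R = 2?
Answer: 5/93 ≈ 0.053763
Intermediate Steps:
X = -56/5 (X = -⅖ + ((6*3)*(-3))/5 = -⅖ + (18*(-3))/5 = -⅖ + (⅕)*(-54) = -⅖ - 54/5 = -56/5 ≈ -11.200)
p(d, P) = -46/5 + P + d (p(d, P) = -56/5 + ((d + P) + 2) = -56/5 + ((P + d) + 2) = -56/5 + (2 + P + d) = -46/5 + P + d)
1/p(r(-4, 4)/L(-2), 27) = 1/(-46/5 + 27 + 4/5) = 1/(-46/5 + 27 + 4*(⅕)) = 1/(-46/5 + 27 + ⅘) = 1/(93/5) = 5/93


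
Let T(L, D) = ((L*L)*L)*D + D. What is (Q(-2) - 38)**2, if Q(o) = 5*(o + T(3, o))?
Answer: 107584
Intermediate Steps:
T(L, D) = D + D*L**3 (T(L, D) = (L**2*L)*D + D = L**3*D + D = D*L**3 + D = D + D*L**3)
Q(o) = 145*o (Q(o) = 5*(o + o*(1 + 3**3)) = 5*(o + o*(1 + 27)) = 5*(o + o*28) = 5*(o + 28*o) = 5*(29*o) = 145*o)
(Q(-2) - 38)**2 = (145*(-2) - 38)**2 = (-290 - 38)**2 = (-328)**2 = 107584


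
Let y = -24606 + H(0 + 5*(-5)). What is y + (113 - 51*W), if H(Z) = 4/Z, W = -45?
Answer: -554954/25 ≈ -22198.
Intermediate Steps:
y = -615154/25 (y = -24606 + 4/(0 + 5*(-5)) = -24606 + 4/(0 - 25) = -24606 + 4/(-25) = -24606 + 4*(-1/25) = -24606 - 4/25 = -615154/25 ≈ -24606.)
y + (113 - 51*W) = -615154/25 + (113 - 51*(-45)) = -615154/25 + (113 + 2295) = -615154/25 + 2408 = -554954/25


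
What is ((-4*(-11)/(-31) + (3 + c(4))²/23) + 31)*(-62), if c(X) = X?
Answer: -45220/23 ≈ -1966.1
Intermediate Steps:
((-4*(-11)/(-31) + (3 + c(4))²/23) + 31)*(-62) = ((-4*(-11)/(-31) + (3 + 4)²/23) + 31)*(-62) = ((44*(-1/31) + 7²*(1/23)) + 31)*(-62) = ((-44/31 + 49*(1/23)) + 31)*(-62) = ((-44/31 + 49/23) + 31)*(-62) = (507/713 + 31)*(-62) = (22610/713)*(-62) = -45220/23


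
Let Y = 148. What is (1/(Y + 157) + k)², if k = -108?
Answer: 1084977721/93025 ≈ 11663.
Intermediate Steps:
(1/(Y + 157) + k)² = (1/(148 + 157) - 108)² = (1/305 - 108)² = (-32939/305)² = 1084977721/93025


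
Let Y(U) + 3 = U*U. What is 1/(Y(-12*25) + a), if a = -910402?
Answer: -1/820405 ≈ -1.2189e-6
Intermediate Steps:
Y(U) = -3 + U² (Y(U) = -3 + U*U = -3 + U²)
1/(Y(-12*25) + a) = 1/((-3 + (-12*25)²) - 910402) = 1/((-3 + (-300)²) - 910402) = 1/((-3 + 90000) - 910402) = 1/(89997 - 910402) = 1/(-820405) = -1/820405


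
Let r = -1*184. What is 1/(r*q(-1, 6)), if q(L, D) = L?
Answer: 1/184 ≈ 0.0054348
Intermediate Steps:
r = -184
1/(r*q(-1, 6)) = 1/(-184*(-1)) = 1/184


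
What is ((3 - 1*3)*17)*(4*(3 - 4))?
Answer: 0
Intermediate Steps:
((3 - 1*3)*17)*(4*(3 - 4)) = ((3 - 3)*17)*(4*(-1)) = (0*17)*(-4) = 0*(-4) = 0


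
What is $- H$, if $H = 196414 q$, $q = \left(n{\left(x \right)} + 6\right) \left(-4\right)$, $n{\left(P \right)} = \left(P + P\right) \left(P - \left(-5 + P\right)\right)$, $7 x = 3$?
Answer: $\frac{56567232}{7} \approx 8.081 \cdot 10^{6}$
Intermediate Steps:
$x = \frac{3}{7}$ ($x = \frac{1}{7} \cdot 3 = \frac{3}{7} \approx 0.42857$)
$n{\left(P \right)} = 10 P$ ($n{\left(P \right)} = 2 P 5 = 10 P$)
$q = - \frac{288}{7}$ ($q = \left(10 \cdot \frac{3}{7} + 6\right) \left(-4\right) = \left(\frac{30}{7} + 6\right) \left(-4\right) = \frac{72}{7} \left(-4\right) = - \frac{288}{7} \approx -41.143$)
$H = - \frac{56567232}{7}$ ($H = 196414 \left(- \frac{288}{7}\right) = - \frac{56567232}{7} \approx -8.081 \cdot 10^{6}$)
$- H = \left(-1\right) \left(- \frac{56567232}{7}\right) = \frac{56567232}{7}$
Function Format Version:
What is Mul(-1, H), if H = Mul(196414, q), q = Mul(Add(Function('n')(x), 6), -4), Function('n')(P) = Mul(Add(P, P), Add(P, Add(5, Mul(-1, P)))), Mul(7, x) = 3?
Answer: Rational(56567232, 7) ≈ 8.0810e+6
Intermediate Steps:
x = Rational(3, 7) (x = Mul(Rational(1, 7), 3) = Rational(3, 7) ≈ 0.42857)
Function('n')(P) = Mul(10, P) (Function('n')(P) = Mul(Mul(2, P), 5) = Mul(10, P))
q = Rational(-288, 7) (q = Mul(Add(Mul(10, Rational(3, 7)), 6), -4) = Mul(Add(Rational(30, 7), 6), -4) = Mul(Rational(72, 7), -4) = Rational(-288, 7) ≈ -41.143)
H = Rational(-56567232, 7) (H = Mul(196414, Rational(-288, 7)) = Rational(-56567232, 7) ≈ -8.0810e+6)
Mul(-1, H) = Mul(-1, Rational(-56567232, 7)) = Rational(56567232, 7)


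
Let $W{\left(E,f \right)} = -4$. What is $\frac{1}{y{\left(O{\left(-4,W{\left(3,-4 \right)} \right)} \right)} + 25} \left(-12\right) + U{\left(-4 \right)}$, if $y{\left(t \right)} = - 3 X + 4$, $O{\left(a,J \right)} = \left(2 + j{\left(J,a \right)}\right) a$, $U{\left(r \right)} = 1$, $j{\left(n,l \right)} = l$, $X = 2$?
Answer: $\frac{11}{23} \approx 0.47826$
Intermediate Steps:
$O{\left(a,J \right)} = a \left(2 + a\right)$ ($O{\left(a,J \right)} = \left(2 + a\right) a = a \left(2 + a\right)$)
$y{\left(t \right)} = -2$ ($y{\left(t \right)} = \left(-3\right) 2 + 4 = -6 + 4 = -2$)
$\frac{1}{y{\left(O{\left(-4,W{\left(3,-4 \right)} \right)} \right)} + 25} \left(-12\right) + U{\left(-4 \right)} = \frac{1}{-2 + 25} \left(-12\right) + 1 = \frac{1}{23} \left(-12\right) + 1 = - \frac{12}{23} + 1 = \frac{11}{23}$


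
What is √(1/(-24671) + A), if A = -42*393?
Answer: 13*I*√59446822193/24671 ≈ 128.48*I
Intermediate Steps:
A = -16506
√(1/(-24671) + A) = √(1/(-24671) - 16506) = √(-1/24671 - 16506) = √(-407219527/24671) = 13*I*√59446822193/24671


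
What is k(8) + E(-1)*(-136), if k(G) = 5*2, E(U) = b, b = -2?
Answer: 282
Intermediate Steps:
E(U) = -2
k(G) = 10
k(8) + E(-1)*(-136) = 10 - 2*(-136) = 10 + 272 = 282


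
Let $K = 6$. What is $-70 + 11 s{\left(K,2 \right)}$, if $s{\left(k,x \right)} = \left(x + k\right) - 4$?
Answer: $-26$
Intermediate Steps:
$s{\left(k,x \right)} = -4 + k + x$ ($s{\left(k,x \right)} = \left(k + x\right) - 4 = -4 + k + x$)
$-70 + 11 s{\left(K,2 \right)} = -70 + 11 \left(-4 + 6 + 2\right) = -70 + 11 \cdot 4 = -70 + 44 = -26$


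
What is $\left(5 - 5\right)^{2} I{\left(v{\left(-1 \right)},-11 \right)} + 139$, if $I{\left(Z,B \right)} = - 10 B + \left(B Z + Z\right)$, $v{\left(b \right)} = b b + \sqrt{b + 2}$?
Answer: $139$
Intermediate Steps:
$v{\left(b \right)} = b^{2} + \sqrt{2 + b}$
$I{\left(Z,B \right)} = Z - 10 B + B Z$ ($I{\left(Z,B \right)} = - 10 B + \left(Z + B Z\right) = Z - 10 B + B Z$)
$\left(5 - 5\right)^{2} I{\left(v{\left(-1 \right)},-11 \right)} + 139 = \left(5 - 5\right)^{2} \left(\left(\left(-1\right)^{2} + \sqrt{2 - 1}\right) - -110 - 11 \left(\left(-1\right)^{2} + \sqrt{2 - 1}\right)\right) + 139 = 0^{2} \left(\left(1 + \sqrt{1}\right) + 110 - 11 \left(1 + \sqrt{1}\right)\right) + 139 = 0 \left(\left(1 + 1\right) + 110 - 11 \left(1 + 1\right)\right) + 139 = 0 \left(2 + 110 - 22\right) + 139 = 0 \cdot 90 + 139 = 0 + 139 = 139$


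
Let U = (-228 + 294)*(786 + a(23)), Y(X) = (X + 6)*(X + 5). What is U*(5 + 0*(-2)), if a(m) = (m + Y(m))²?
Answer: 230343630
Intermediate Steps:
Y(X) = (5 + X)*(6 + X) (Y(X) = (6 + X)*(5 + X) = (5 + X)*(6 + X))
a(m) = (30 + m² + 12*m)² (a(m) = (m + (30 + m² + 11*m))² = (30 + m² + 12*m)²)
U = 46068726 (U = (-228 + 294)*(786 + (30 + 23² + 12*23)²) = 66*(786 + (30 + 529 + 276)²) = 66*(786 + 835²) = 66*(786 + 697225) = 66*698011 = 46068726)
U*(5 + 0*(-2)) = 46068726*(5 + 0*(-2)) = 46068726*(5 + 0) = 46068726*5 = 230343630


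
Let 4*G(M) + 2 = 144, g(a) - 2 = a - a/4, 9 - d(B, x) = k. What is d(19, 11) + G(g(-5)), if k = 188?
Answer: -287/2 ≈ -143.50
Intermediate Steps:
d(B, x) = -179 (d(B, x) = 9 - 1*188 = 9 - 188 = -179)
g(a) = 2 + 3*a/4 (g(a) = 2 + (a - a/4) = 2 + 3*a/4)
G(M) = 71/2 (G(M) = -½ + (¼)*144 = -½ + 36 = 71/2)
d(19, 11) + G(g(-5)) = -179 + 71/2 = -287/2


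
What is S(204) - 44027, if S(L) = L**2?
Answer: -2411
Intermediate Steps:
S(204) - 44027 = 204**2 - 44027 = 41616 - 44027 = -2411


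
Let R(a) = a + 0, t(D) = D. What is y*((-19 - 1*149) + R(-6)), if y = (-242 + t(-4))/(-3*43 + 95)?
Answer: -21402/17 ≈ -1258.9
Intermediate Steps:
y = 123/17 (y = (-242 - 4)/(-3*43 + 95) = -246/(-129 + 95) = -246/(-34) = -246*(-1/34) = 123/17 ≈ 7.2353)
R(a) = a
y*((-19 - 1*149) + R(-6)) = 123*((-19 - 1*149) - 6)/17 = 123*((-19 - 149) - 6)/17 = 123*(-168 - 6)/17 = (123/17)*(-174) = -21402/17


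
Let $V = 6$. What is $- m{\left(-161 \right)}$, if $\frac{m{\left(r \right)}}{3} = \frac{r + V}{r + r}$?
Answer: $- \frac{465}{322} \approx -1.4441$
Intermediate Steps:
$m{\left(r \right)} = \frac{3 \left(6 + r\right)}{2 r}$ ($m{\left(r \right)} = 3 \frac{r + 6}{r + r} = 3 \frac{6 + r}{2 r} = \frac{3 \left(6 + r\right)}{2 r}$)
$- m{\left(-161 \right)} = - (\frac{3}{2} + \frac{9}{-161}) = - (\frac{3}{2} + 9 \left(- \frac{1}{161}\right)) = - (\frac{3}{2} - \frac{9}{161}) = \left(-1\right) \frac{465}{322} = - \frac{465}{322}$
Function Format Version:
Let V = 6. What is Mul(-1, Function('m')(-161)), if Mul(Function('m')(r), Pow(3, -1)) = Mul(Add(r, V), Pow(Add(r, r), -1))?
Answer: Rational(-465, 322) ≈ -1.4441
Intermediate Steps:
Function('m')(r) = Mul(Rational(3, 2), Pow(r, -1), Add(6, r)) (Function('m')(r) = Mul(3, Mul(Add(r, 6), Pow(Add(r, r), -1))) = Mul(3, Mul(Add(6, r), Pow(Mul(2, r), -1))) = Mul(3, Mul(Add(6, r), Mul(Rational(1, 2), Pow(r, -1)))) = Mul(3, Mul(Rational(1, 2), Pow(r, -1), Add(6, r))) = Mul(Rational(3, 2), Pow(r, -1), Add(6, r)))
Mul(-1, Function('m')(-161)) = Mul(-1, Add(Rational(3, 2), Mul(9, Pow(-161, -1)))) = Mul(-1, Add(Rational(3, 2), Mul(9, Rational(-1, 161)))) = Mul(-1, Add(Rational(3, 2), Rational(-9, 161))) = Mul(-1, Rational(465, 322)) = Rational(-465, 322)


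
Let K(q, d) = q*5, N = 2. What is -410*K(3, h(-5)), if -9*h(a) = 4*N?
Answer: -6150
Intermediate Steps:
h(a) = -8/9 (h(a) = -4*2/9 = -⅑*8 = -8/9)
K(q, d) = 5*q
-410*K(3, h(-5)) = -2050*3 = -410*15 = -6150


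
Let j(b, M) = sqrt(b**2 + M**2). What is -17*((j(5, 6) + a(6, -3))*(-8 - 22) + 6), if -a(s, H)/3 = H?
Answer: 4488 + 510*sqrt(61) ≈ 8471.2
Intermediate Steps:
j(b, M) = sqrt(M**2 + b**2)
a(s, H) = -3*H
-17*((j(5, 6) + a(6, -3))*(-8 - 22) + 6) = -17*((sqrt(6**2 + 5**2) - 3*(-3))*(-8 - 22) + 6) = -17*((sqrt(36 + 25) + 9)*(-30) + 6) = -17*((sqrt(61) + 9)*(-30) + 6) = -17*((9 + sqrt(61))*(-30) + 6) = -17*((-270 - 30*sqrt(61)) + 6) = -17*(-264 - 30*sqrt(61)) = 4488 + 510*sqrt(61)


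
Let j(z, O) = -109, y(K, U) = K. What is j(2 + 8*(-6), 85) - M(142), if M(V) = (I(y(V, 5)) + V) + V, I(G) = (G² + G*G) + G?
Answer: -40863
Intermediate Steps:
I(G) = G + 2*G² (I(G) = (G² + G²) + G = 2*G² + G = G + 2*G²)
M(V) = 2*V + V*(1 + 2*V) (M(V) = (V*(1 + 2*V) + V) + V = (V + V*(1 + 2*V)) + V = 2*V + V*(1 + 2*V))
j(2 + 8*(-6), 85) - M(142) = -109 - 142*(3 + 2*142) = -109 - 142*(3 + 284) = -109 - 142*287 = -109 - 1*40754 = -109 - 40754 = -40863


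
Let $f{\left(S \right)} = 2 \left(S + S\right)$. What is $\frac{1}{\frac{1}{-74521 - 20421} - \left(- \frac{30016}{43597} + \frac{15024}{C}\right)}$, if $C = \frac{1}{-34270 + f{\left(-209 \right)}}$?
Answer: $\frac{4139186374}{2183141602178690931} \approx 1.896 \cdot 10^{-9}$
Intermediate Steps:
$f{\left(S \right)} = 4 S$ ($f{\left(S \right)} = 2 \cdot 2 S = 4 S$)
$C = - \frac{1}{35106}$ ($C = \frac{1}{-34270 + 4 \left(-209\right)} = \frac{1}{-34270 - 836} = \frac{1}{-35106} = - \frac{1}{35106} \approx -2.8485 \cdot 10^{-5}$)
$\frac{1}{\frac{1}{-74521 - 20421} - \left(- \frac{30016}{43597} + \frac{15024}{C}\right)} = \frac{1}{\frac{1}{-74521 - 20421} - \left(-527432544 - \frac{30016}{43597}\right)} = \frac{1}{\frac{1}{-94942} - - \frac{22994476650784}{43597}} = \frac{1}{- \frac{1}{94942} + \left(527432544 + \frac{30016}{43597}\right)} = \frac{1}{- \frac{1}{94942} + \frac{22994476650784}{43597}} = \frac{1}{\frac{2183141602178690931}{4139186374}} = \frac{4139186374}{2183141602178690931}$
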